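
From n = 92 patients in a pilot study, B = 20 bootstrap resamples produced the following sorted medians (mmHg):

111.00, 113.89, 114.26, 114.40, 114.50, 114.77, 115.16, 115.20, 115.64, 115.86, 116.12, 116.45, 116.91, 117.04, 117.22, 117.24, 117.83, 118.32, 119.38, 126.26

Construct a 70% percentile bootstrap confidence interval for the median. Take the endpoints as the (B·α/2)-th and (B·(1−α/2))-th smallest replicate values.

(114.26, 117.83)

α = 0.30; lower rank = 20 × 0.150 = 3; upper rank = 20 × 0.850 = 17.
The 3rd smallest replicate is 114.26; the 17th is 117.83.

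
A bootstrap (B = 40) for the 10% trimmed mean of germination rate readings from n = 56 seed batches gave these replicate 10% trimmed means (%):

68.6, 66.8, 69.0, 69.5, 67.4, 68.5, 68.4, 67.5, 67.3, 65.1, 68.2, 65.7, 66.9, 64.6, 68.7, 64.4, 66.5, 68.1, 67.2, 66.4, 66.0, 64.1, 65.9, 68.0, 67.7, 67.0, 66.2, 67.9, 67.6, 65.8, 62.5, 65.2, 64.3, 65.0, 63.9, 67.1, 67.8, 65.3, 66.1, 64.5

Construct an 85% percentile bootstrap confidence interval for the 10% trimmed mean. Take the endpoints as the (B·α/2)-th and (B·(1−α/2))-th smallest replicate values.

Sorted replicates: 62.5, 63.9, 64.1, 64.3, 64.4, 64.5, 64.6, 65.0, 65.1, 65.2, 65.3, 65.7, 65.8, 65.9, 66.0, 66.1, 66.2, 66.4, 66.5, 66.8, 66.9, 67.0, 67.1, 67.2, 67.3, 67.4, 67.5, 67.6, 67.7, 67.8, 67.9, 68.0, 68.1, 68.2, 68.4, 68.5, 68.6, 68.7, 69.0, 69.5
α = 0.15; lower rank = 40 × 0.075 = 3; upper rank = 40 × 0.925 = 37.
The 3rd smallest replicate is 64.1; the 37th is 68.6.

(64.1, 68.6)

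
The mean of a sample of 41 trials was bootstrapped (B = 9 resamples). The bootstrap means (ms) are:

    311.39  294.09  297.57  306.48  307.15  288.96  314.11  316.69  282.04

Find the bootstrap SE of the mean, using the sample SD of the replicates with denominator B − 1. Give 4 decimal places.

Bootstrap SE is the standard deviation of the 9 replicate means.
Mean of replicates: (311.39 + 294.09 + 297.57 + 306.48 + 307.15 + 288.96 + 314.11 + 316.69 + 282.04) / 9 = 2718.48000 / 9 = 302.05333
Sum of squared deviations: (+9.33667)² + (−7.96333)² + (−4.48333)² + (+4.42667)² + (+5.09667)² + (−13.09333)² + (+12.05667)² + (+14.63667)² + (−20.01333)² = 1147.82380
Variance = 1147.82380 / 8 = 143.47798
SE* = √143.47798

SE* = 11.9782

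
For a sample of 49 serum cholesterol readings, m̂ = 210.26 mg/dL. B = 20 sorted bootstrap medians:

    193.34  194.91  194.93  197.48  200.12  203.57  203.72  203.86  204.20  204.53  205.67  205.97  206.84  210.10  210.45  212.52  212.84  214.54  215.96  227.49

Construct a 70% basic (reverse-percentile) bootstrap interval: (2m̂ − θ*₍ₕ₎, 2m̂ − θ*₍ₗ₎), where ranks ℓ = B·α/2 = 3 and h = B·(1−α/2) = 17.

Percentile endpoints at ranks 3 and 17: θ*₍3₎ = 194.93, θ*₍17₎ = 212.84.
Basic interval reflects these around m̂:
  lower = 2 × 210.26 − 212.84 = 207.68
  upper = 2 × 210.26 − 194.93 = 225.59

(207.68, 225.59)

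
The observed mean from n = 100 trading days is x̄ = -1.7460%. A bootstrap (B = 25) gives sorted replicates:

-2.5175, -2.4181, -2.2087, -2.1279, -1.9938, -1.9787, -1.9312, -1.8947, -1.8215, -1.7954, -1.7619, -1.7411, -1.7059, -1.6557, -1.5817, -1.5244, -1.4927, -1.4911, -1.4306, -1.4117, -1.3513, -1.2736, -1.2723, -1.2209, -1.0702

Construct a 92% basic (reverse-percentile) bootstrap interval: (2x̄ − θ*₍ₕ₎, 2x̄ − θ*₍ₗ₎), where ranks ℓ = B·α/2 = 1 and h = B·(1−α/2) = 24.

Percentile endpoints at ranks 1 and 24: θ*₍1₎ = -2.5175, θ*₍24₎ = -1.2209.
Basic interval reflects these around x̄:
  lower = 2 × -1.7460 − -1.2209 = -2.2711
  upper = 2 × -1.7460 − -2.5175 = -0.9745

(-2.2711, -0.9745)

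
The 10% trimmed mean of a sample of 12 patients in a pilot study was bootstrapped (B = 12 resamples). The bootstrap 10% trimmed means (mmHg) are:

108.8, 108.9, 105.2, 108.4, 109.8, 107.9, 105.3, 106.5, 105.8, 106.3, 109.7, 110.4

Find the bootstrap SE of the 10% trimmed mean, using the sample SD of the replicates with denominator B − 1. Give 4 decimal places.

Bootstrap SE is the standard deviation of the 12 replicate 10% trimmed means.
Mean of replicates: (108.8 + 108.9 + 105.2 + 108.4 + 109.8 + 107.9 + 105.3 + 106.5 + 105.8 + 106.3 + 109.7 + 110.4) / 12 = 1293.00000 / 12 = 107.75000
Sum of squared deviations: (+1.05000)² + (+1.15000)² + (−2.55000)² + (+0.65000)² + (+2.05000)² + (+0.15000)² + (−2.45000)² + (−1.25000)² + (−1.95000)² + (−1.45000)² + (+1.95000)² + (+2.65000)² = 37.87000
Variance = 37.87000 / 11 = 3.44273
SE* = √3.44273

SE* = 1.8555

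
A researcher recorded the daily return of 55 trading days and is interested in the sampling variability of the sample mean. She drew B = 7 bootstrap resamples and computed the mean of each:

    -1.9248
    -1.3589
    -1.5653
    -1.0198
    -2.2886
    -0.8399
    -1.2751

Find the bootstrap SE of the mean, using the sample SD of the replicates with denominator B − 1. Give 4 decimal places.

Bootstrap SE is the standard deviation of the 7 replicate means.
Mean of replicates: ((-1.9248) + (-1.3589) + (-1.5653) + (-1.0198) + (-2.2886) + (-0.8399) + (-1.2751)) / 7 = -10.27240 / 7 = -1.46749
Sum of squared deviations: (−0.45731)² + (+0.10859)² + (−0.09781)² + (+0.44769)² + (−0.82111)² + (+0.62759)² + (+0.19239)² = 1.53602
Variance = 1.53602 / 6 = 0.25600
SE* = √0.25600

SE* = 0.5060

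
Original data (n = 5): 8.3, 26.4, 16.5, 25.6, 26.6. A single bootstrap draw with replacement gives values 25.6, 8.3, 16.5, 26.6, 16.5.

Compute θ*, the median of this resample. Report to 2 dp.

θ* = 16.50

Sorted: 8.3, 16.5, 16.5, 25.6, 26.6
Median = middle value = 16.50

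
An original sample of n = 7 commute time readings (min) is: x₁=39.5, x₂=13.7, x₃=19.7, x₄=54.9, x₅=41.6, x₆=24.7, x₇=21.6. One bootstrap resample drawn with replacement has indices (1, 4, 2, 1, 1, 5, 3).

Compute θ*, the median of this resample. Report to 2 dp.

Resample values: 39.5, 54.9, 13.7, 39.5, 39.5, 41.6, 19.7.
Sorted: 13.7, 19.7, 39.5, 39.5, 39.5, 41.6, 54.9
Median = middle value = 39.50

θ* = 39.50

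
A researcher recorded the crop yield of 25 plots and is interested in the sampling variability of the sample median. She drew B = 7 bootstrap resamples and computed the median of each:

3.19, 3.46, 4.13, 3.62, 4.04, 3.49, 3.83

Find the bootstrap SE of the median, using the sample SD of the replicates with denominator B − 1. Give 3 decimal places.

Bootstrap SE is the standard deviation of the 7 replicate medians.
Mean of replicates: (3.19 + 3.46 + 4.13 + 3.62 + 4.04 + 3.49 + 3.83) / 7 = 25.7600 / 7 = 3.6800
Sum of squared deviations: (−0.4900)² + (−0.2200)² + (+0.4500)² + (−0.0600)² + (+0.3600)² + (−0.1900)² + (+0.1500)² = 0.6828
Variance = 0.6828 / 6 = 0.1138
SE* = √0.1138

SE* = 0.337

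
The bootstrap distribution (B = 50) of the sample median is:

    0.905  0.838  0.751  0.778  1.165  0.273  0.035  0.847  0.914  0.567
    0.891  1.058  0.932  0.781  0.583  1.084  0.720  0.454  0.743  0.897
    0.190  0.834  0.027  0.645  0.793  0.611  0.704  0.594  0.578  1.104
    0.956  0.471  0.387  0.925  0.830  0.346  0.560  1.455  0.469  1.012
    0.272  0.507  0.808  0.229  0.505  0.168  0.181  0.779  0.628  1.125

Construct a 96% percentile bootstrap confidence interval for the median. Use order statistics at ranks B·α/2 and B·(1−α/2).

Sorted replicates: 0.027, 0.035, 0.168, 0.181, 0.190, 0.229, 0.272, 0.273, 0.346, 0.387, 0.454, 0.469, 0.471, 0.505, 0.507, 0.560, 0.567, 0.578, 0.583, 0.594, 0.611, 0.628, 0.645, 0.704, 0.720, 0.743, 0.751, 0.778, 0.779, 0.781, 0.793, 0.808, 0.830, 0.834, 0.838, 0.847, 0.891, 0.897, 0.905, 0.914, 0.925, 0.932, 0.956, 1.012, 1.058, 1.084, 1.104, 1.125, 1.165, 1.455
α = 0.04; lower rank = 50 × 0.020 = 1; upper rank = 50 × 0.980 = 49.
The 1st smallest replicate is 0.027; the 49th is 1.165.

(0.027, 1.165)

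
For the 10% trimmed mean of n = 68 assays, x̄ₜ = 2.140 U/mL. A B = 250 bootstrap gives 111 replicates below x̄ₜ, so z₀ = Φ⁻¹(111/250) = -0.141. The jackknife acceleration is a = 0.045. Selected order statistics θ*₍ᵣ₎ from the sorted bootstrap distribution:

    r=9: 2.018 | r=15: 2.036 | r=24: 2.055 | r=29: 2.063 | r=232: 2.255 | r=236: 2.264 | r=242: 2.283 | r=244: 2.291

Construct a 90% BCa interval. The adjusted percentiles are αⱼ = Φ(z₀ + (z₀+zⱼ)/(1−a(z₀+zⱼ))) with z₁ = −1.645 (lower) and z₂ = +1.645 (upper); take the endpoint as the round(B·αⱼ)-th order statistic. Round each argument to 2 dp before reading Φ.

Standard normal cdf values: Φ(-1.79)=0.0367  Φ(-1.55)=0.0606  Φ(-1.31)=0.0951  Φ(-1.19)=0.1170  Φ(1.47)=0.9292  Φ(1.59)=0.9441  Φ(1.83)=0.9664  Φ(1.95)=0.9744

Lower: z₀ + z₁ = -0.141 + (-1.645) = -1.786; 1 − a(z₀+z₁) = 1 − (0.045)(-1.786) = 1.0804; argument = -0.141 + (-1.786)/1.0804 = -1.7941 → -1.79.
α₁ = Φ(-1.79) = 0.0367; rank = round(250 × 0.0367) = 9; θ*₍9₎ = 2.018.
Upper: z₀ + z₂ = 1.504; 1 − a(z₀+z₂) = 0.9323; argument = 1.4722 → 1.47; α₂ = 0.9292; rank = 232; θ*₍232₎ = 2.255.

(2.018, 2.255)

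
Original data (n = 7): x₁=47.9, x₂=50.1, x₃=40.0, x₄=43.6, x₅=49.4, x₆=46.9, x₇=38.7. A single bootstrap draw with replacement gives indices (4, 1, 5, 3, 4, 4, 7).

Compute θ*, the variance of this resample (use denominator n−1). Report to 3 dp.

θ* = 14.789

Resample values: 43.6, 47.9, 49.4, 40.0, 43.6, 43.6, 38.7.
Mean = 43.8286; sum of squared deviations = 88.7343
s² = 88.7343 / 6 = 14.7890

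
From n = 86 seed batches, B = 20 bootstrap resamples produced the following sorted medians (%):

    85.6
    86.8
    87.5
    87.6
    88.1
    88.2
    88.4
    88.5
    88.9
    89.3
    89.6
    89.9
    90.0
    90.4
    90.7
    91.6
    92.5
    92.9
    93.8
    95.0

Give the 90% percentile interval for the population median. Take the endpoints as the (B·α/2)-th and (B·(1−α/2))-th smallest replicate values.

(85.6, 93.8)

α = 0.10; lower rank = 20 × 0.050 = 1; upper rank = 20 × 0.950 = 19.
The 1st smallest replicate is 85.6; the 19th is 93.8.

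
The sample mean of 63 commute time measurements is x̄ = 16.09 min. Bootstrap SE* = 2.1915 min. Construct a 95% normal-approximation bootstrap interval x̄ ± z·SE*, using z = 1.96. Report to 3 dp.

Margin = 1.96 × 2.1915 = 4.2953
Interval: 16.09 ± 4.2953

(11.795, 20.385)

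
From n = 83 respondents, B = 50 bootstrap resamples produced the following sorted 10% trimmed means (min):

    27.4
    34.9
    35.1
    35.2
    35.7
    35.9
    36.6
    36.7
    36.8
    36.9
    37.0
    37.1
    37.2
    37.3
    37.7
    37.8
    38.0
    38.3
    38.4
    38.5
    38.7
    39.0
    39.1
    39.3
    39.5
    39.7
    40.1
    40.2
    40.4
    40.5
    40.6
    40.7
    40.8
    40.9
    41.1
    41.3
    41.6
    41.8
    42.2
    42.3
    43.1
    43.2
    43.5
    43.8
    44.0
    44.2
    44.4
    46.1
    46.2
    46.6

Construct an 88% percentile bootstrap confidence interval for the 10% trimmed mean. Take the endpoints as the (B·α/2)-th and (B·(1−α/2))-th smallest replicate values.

α = 0.12; lower rank = 50 × 0.060 = 3; upper rank = 50 × 0.940 = 47.
The 3rd smallest replicate is 35.1; the 47th is 44.4.

(35.1, 44.4)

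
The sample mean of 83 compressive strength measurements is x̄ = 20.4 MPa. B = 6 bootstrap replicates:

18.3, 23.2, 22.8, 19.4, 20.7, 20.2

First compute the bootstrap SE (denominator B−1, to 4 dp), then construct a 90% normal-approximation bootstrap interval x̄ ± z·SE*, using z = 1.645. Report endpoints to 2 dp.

Mean of replicates = 20.7667; sum of squared deviations = 18.3333; SE* = √(18.3333/5) = 1.9149
Margin = 1.645 × 1.9149 = 3.150
Interval: 20.4 ± 3.150

(17.25, 23.55)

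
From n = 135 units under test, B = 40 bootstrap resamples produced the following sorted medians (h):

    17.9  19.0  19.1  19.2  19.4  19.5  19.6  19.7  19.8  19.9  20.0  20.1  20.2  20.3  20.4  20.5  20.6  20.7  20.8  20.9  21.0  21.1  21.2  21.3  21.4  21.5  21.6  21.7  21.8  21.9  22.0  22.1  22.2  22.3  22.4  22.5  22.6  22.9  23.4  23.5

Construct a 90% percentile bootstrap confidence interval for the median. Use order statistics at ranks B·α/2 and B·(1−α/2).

(19.0, 22.9)

α = 0.10; lower rank = 40 × 0.050 = 2; upper rank = 40 × 0.950 = 38.
The 2nd smallest replicate is 19.0; the 38th is 22.9.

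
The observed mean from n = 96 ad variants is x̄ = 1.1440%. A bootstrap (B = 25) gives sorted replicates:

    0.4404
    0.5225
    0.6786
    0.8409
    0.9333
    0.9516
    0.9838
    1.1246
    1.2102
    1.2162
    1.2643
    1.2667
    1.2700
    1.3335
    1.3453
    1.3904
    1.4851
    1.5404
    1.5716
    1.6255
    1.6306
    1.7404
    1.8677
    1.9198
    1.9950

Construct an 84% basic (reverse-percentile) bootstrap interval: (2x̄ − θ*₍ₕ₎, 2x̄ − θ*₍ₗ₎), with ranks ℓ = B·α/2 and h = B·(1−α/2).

(0.4203, 1.7655)

Percentile endpoints at ranks 2 and 23: θ*₍2₎ = 0.5225, θ*₍23₎ = 1.8677.
Basic interval reflects these around x̄:
  lower = 2 × 1.1440 − 1.8677 = 0.4203
  upper = 2 × 1.1440 − 0.5225 = 1.7655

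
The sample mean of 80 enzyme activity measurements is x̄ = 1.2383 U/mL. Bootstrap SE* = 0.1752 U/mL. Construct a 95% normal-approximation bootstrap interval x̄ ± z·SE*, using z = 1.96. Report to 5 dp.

Margin = 1.96 × 0.1752 = 0.343392
Interval: 1.2383 ± 0.343392

(0.89491, 1.58169)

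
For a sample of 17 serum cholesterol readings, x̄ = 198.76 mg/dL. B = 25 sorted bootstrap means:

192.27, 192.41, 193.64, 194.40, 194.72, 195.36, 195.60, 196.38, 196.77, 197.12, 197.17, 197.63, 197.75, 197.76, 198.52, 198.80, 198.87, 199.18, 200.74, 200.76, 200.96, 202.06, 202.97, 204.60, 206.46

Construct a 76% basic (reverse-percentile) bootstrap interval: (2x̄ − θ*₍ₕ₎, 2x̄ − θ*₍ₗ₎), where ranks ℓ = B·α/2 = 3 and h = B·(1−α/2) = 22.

Percentile endpoints at ranks 3 and 22: θ*₍3₎ = 193.64, θ*₍22₎ = 202.06.
Basic interval reflects these around x̄:
  lower = 2 × 198.76 − 202.06 = 195.46
  upper = 2 × 198.76 − 193.64 = 203.88

(195.46, 203.88)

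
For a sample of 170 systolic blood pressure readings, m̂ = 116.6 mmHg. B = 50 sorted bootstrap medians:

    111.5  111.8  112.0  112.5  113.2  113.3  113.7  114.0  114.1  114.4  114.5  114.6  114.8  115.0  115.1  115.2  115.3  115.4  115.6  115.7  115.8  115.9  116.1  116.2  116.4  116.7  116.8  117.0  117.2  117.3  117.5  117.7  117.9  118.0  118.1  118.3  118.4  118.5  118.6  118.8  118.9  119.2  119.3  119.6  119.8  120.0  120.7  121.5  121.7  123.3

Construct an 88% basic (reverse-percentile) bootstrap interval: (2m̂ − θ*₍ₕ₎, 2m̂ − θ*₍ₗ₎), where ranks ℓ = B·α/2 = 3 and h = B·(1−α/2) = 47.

Percentile endpoints at ranks 3 and 47: θ*₍3₎ = 112.0, θ*₍47₎ = 120.7.
Basic interval reflects these around m̂:
  lower = 2 × 116.6 − 120.7 = 112.5
  upper = 2 × 116.6 − 112.0 = 121.2

(112.5, 121.2)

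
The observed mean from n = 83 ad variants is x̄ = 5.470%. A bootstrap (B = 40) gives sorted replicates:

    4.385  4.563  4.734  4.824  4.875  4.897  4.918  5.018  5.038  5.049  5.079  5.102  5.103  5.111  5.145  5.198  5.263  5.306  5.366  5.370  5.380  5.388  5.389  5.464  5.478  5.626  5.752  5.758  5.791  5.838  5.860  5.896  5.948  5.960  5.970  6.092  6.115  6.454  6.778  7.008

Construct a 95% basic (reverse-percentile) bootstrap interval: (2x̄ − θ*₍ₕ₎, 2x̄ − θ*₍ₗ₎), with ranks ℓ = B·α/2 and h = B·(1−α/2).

Percentile endpoints at ranks 1 and 39: θ*₍1₎ = 4.385, θ*₍39₎ = 6.778.
Basic interval reflects these around x̄:
  lower = 2 × 5.470 − 6.778 = 4.162
  upper = 2 × 5.470 − 4.385 = 6.555

(4.162, 6.555)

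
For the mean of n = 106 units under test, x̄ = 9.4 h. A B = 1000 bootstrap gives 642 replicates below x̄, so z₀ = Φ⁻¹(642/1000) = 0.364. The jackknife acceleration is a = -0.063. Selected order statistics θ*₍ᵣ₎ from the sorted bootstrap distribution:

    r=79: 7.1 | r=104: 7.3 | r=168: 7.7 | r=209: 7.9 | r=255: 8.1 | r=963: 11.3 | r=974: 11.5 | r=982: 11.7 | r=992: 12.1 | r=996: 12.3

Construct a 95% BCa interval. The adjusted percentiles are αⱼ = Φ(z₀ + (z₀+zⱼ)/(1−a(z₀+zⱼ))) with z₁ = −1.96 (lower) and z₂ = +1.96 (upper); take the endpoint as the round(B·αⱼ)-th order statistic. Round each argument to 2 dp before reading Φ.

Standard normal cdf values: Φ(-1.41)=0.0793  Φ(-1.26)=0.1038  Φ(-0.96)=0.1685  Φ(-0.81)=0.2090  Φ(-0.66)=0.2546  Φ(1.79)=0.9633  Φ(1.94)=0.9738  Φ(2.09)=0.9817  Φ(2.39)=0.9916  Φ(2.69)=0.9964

(7.1, 12.1)

Lower: z₀ + z₁ = 0.364 + (-1.960) = -1.596; 1 − a(z₀+z₁) = 1 − (-0.063)(-1.596) = 0.8995; argument = 0.364 + (-1.596)/0.8995 = -1.4104 → -1.41.
α₁ = Φ(-1.41) = 0.0793; rank = round(1000 × 0.0793) = 79; θ*₍79₎ = 7.1.
Upper: z₀ + z₂ = 2.324; 1 − a(z₀+z₂) = 1.1464; argument = 2.3912 → 2.39; α₂ = 0.9916; rank = 992; θ*₍992₎ = 12.1.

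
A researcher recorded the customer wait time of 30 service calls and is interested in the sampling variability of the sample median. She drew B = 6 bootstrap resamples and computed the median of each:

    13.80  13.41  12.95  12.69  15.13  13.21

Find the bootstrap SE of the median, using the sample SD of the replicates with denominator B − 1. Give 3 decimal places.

Bootstrap SE is the standard deviation of the 6 replicate medians.
Mean of replicates: (13.80 + 13.41 + 12.95 + 12.69 + 15.13 + 13.21) / 6 = 81.1900 / 6 = 13.5317
Sum of squared deviations: (+0.2683)² + (−0.1217)² + (−0.5817)² + (−0.8417)² + (+1.5983)² + (−0.3217)² = 3.7917
Variance = 3.7917 / 5 = 0.7583
SE* = √0.7583

SE* = 0.871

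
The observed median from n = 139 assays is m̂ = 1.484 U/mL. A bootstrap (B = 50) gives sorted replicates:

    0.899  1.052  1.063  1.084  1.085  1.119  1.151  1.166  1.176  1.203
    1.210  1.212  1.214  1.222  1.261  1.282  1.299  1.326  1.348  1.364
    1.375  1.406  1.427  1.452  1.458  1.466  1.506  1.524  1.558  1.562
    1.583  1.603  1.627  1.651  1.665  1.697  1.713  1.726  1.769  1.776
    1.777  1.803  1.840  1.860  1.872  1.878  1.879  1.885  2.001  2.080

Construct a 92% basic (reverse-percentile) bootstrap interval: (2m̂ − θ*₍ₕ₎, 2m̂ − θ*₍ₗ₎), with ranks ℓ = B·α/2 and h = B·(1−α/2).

(1.083, 1.916)

Percentile endpoints at ranks 2 and 48: θ*₍2₎ = 1.052, θ*₍48₎ = 1.885.
Basic interval reflects these around m̂:
  lower = 2 × 1.484 − 1.885 = 1.083
  upper = 2 × 1.484 − 1.052 = 1.916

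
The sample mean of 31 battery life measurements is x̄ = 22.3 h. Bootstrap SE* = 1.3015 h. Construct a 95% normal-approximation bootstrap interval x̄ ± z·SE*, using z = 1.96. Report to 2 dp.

(19.75, 24.85)

Margin = 1.96 × 1.3015 = 2.551
Interval: 22.3 ± 2.551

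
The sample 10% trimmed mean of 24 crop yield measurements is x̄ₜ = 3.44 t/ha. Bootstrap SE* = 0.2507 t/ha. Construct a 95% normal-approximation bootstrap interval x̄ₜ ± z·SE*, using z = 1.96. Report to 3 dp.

(2.949, 3.931)

Margin = 1.96 × 0.2507 = 0.4914
Interval: 3.44 ± 0.4914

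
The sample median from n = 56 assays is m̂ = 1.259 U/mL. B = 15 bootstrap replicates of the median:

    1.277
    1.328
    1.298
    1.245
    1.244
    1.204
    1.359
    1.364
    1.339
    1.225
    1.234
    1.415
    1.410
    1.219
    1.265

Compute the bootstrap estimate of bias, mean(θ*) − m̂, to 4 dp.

mean(θ*) = (1.277 + 1.328 + 1.298 + 1.245 + 1.244 + 1.204 + 1.359 + 1.364 + 1.339 + 1.225 + 1.234 + 1.415 + 1.410 + 1.219 + 1.265) / 15 = 1.29507
bias = 1.29507 − 1.259

bias = +0.0361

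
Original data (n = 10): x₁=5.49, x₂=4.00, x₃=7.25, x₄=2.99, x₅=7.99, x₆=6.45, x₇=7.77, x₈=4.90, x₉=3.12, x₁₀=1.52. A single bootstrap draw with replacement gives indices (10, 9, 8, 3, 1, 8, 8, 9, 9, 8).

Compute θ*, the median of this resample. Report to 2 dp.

Resample values: 1.52, 3.12, 4.90, 7.25, 5.49, 4.90, 4.90, 3.12, 3.12, 4.90.
Sorted: 1.52, 3.12, 3.12, 3.12, 4.90, 4.90, 4.90, 4.90, 5.49, 7.25
Median = average of the two middle values = 4.90

θ* = 4.90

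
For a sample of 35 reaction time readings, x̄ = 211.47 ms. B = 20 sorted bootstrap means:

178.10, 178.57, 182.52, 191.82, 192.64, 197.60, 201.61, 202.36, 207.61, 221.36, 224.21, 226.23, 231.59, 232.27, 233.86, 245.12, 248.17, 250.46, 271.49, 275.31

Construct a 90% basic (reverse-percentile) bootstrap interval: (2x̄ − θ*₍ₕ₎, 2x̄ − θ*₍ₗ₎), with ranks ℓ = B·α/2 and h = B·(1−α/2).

Percentile endpoints at ranks 1 and 19: θ*₍1₎ = 178.10, θ*₍19₎ = 271.49.
Basic interval reflects these around x̄:
  lower = 2 × 211.47 − 271.49 = 151.45
  upper = 2 × 211.47 − 178.10 = 244.84

(151.45, 244.84)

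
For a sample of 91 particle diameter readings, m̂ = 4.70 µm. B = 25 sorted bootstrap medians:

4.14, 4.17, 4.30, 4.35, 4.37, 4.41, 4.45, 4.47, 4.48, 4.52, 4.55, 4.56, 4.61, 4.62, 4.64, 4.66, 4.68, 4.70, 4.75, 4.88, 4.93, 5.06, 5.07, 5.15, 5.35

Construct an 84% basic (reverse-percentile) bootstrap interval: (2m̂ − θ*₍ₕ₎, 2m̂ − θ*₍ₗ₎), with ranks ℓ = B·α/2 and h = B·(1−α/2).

Percentile endpoints at ranks 2 and 23: θ*₍2₎ = 4.17, θ*₍23₎ = 5.07.
Basic interval reflects these around m̂:
  lower = 2 × 4.70 − 5.07 = 4.33
  upper = 2 × 4.70 − 4.17 = 5.23

(4.33, 5.23)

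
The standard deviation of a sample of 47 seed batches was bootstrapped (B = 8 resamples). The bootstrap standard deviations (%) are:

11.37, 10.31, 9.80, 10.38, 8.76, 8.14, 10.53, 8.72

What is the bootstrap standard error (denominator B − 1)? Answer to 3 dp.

SE* = 1.107

Bootstrap SE is the standard deviation of the 8 replicate standard deviations.
Mean of replicates: (11.37 + 10.31 + 9.80 + 10.38 + 8.76 + 8.14 + 10.53 + 8.72) / 8 = 78.0100 / 8 = 9.7513
Sum of squared deviations: (+1.6187)² + (+0.5587)² + (+0.0488)² + (+0.6288)² + (−0.9913)² + (−1.6113)² + (+0.7787)² + (−1.0312)² = 8.5789
Variance = 8.5789 / 7 = 1.2256
SE* = √1.2256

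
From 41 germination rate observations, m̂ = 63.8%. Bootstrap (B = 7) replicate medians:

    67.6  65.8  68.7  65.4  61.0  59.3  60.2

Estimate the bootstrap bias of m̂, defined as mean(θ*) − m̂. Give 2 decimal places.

mean(θ*) = (67.6 + 65.8 + 68.7 + 65.4 + 61.0 + 59.3 + 60.2) / 7 = 64.000
bias = 64.000 − 63.8

bias = +0.20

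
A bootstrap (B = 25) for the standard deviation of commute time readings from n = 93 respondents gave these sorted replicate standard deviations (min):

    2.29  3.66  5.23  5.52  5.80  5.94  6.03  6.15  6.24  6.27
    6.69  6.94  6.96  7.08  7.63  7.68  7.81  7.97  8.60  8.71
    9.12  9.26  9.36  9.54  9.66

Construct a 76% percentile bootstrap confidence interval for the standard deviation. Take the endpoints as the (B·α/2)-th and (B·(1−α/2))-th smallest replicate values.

α = 0.24; lower rank = 25 × 0.120 = 3; upper rank = 25 × 0.880 = 22.
The 3rd smallest replicate is 5.23; the 22nd is 9.26.

(5.23, 9.26)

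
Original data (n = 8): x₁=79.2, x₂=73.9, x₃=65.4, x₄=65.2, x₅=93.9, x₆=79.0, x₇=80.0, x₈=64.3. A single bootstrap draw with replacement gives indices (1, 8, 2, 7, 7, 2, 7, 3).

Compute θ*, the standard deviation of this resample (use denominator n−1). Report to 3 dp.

θ* = 6.550

Resample values: 79.2, 64.3, 73.9, 80.0, 80.0, 73.9, 80.0, 65.4.
Mean = 74.5875; sum of squared deviations = 300.3487
s² = 300.3487 / 7 = 42.9070
s = √42.9070 = 6.550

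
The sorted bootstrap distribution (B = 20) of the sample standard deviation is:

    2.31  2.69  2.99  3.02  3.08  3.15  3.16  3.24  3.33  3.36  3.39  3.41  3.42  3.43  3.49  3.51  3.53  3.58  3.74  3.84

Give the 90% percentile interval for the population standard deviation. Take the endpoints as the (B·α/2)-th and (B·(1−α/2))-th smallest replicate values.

(2.31, 3.74)

α = 0.10; lower rank = 20 × 0.050 = 1; upper rank = 20 × 0.950 = 19.
The 1st smallest replicate is 2.31; the 19th is 3.74.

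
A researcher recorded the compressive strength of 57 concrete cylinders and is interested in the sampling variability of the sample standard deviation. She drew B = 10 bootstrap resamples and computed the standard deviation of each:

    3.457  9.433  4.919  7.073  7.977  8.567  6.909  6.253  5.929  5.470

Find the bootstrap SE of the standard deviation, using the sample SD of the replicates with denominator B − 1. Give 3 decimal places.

Bootstrap SE is the standard deviation of the 10 replicate standard deviations.
Mean of replicates: (3.457 + 9.433 + 4.919 + 7.073 + 7.977 + 8.567 + 6.909 + 6.253 + 5.929 + 5.470) / 10 = 65.9870 / 10 = 6.5987
Sum of squared deviations: (−3.1417)² + (+2.8343)² + (−1.6797)² + (+0.4743)² + (+1.3783)² + (+1.9683)² + (+0.3103)² + (−0.3457)² + (−0.6697)² + (−1.1287)² = 28.6621
Variance = 28.6621 / 9 = 3.1847
SE* = √3.1847

SE* = 1.785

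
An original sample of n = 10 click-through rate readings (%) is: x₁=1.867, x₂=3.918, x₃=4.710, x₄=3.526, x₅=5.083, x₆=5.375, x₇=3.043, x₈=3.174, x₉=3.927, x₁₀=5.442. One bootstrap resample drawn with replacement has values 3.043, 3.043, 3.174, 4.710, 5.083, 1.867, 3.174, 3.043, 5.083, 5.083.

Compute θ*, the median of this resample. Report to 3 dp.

θ* = 3.174

Sorted: 1.867, 3.043, 3.043, 3.043, 3.174, 3.174, 4.710, 5.083, 5.083, 5.083
Median = average of the two middle values = 3.174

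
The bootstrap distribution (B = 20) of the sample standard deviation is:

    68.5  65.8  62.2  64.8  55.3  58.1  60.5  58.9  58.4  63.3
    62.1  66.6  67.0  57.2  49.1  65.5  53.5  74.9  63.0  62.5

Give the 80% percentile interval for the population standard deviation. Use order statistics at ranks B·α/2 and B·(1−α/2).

Sorted replicates: 49.1, 53.5, 55.3, 57.2, 58.1, 58.4, 58.9, 60.5, 62.1, 62.2, 62.5, 63.0, 63.3, 64.8, 65.5, 65.8, 66.6, 67.0, 68.5, 74.9
α = 0.20; lower rank = 20 × 0.100 = 2; upper rank = 20 × 0.900 = 18.
The 2nd smallest replicate is 53.5; the 18th is 67.0.

(53.5, 67.0)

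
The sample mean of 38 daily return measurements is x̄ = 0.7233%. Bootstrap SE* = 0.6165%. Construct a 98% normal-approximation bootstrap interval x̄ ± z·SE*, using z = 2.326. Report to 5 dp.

(-0.71068, 2.15728)

Margin = 2.326 × 0.6165 = 1.433979
Interval: 0.7233 ± 1.433979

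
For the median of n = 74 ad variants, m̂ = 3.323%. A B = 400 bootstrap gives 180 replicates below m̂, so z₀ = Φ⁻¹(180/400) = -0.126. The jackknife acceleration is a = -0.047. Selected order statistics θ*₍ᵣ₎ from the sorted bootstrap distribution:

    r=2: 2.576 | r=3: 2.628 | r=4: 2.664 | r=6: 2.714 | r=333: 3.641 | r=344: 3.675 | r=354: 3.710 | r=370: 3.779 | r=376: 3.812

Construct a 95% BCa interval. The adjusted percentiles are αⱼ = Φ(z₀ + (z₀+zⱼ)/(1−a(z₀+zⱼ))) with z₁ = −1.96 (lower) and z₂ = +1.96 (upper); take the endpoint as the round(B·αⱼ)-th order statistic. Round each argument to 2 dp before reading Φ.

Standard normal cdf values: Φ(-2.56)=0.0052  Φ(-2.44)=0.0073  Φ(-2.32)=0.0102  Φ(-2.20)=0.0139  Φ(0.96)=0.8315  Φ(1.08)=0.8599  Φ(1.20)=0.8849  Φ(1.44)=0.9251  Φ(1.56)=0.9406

Lower: z₀ + z₁ = -0.126 + (-1.960) = -2.086; 1 − a(z₀+z₁) = 1 − (-0.047)(-2.086) = 0.9020; argument = -0.126 + (-2.086)/0.9020 = -2.4387 → -2.44.
α₁ = Φ(-2.44) = 0.0073; rank = round(400 × 0.0073) = 3; θ*₍3₎ = 2.628.
Upper: z₀ + z₂ = 1.834; 1 − a(z₀+z₂) = 1.0862; argument = 1.5625 → 1.56; α₂ = 0.9406; rank = 376; θ*₍376₎ = 3.812.

(2.628, 3.812)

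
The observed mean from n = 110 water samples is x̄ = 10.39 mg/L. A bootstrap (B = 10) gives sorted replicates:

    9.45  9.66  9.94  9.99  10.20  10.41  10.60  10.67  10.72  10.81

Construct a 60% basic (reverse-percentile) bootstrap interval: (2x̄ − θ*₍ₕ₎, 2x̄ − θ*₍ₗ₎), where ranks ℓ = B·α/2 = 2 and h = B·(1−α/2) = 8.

Percentile endpoints at ranks 2 and 8: θ*₍2₎ = 9.66, θ*₍8₎ = 10.67.
Basic interval reflects these around x̄:
  lower = 2 × 10.39 − 10.67 = 10.11
  upper = 2 × 10.39 − 9.66 = 11.12

(10.11, 11.12)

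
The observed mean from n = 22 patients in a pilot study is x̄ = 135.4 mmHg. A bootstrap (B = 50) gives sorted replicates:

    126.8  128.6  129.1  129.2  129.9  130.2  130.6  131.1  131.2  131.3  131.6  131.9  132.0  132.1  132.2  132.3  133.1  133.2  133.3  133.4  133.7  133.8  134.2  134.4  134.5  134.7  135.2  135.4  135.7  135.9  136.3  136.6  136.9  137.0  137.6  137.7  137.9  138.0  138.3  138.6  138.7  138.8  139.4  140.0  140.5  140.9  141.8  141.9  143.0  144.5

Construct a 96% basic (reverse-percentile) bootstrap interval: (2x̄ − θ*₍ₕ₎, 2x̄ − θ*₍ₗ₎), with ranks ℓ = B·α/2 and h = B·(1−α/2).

(127.8, 144.0)

Percentile endpoints at ranks 1 and 49: θ*₍1₎ = 126.8, θ*₍49₎ = 143.0.
Basic interval reflects these around x̄:
  lower = 2 × 135.4 − 143.0 = 127.8
  upper = 2 × 135.4 − 126.8 = 144.0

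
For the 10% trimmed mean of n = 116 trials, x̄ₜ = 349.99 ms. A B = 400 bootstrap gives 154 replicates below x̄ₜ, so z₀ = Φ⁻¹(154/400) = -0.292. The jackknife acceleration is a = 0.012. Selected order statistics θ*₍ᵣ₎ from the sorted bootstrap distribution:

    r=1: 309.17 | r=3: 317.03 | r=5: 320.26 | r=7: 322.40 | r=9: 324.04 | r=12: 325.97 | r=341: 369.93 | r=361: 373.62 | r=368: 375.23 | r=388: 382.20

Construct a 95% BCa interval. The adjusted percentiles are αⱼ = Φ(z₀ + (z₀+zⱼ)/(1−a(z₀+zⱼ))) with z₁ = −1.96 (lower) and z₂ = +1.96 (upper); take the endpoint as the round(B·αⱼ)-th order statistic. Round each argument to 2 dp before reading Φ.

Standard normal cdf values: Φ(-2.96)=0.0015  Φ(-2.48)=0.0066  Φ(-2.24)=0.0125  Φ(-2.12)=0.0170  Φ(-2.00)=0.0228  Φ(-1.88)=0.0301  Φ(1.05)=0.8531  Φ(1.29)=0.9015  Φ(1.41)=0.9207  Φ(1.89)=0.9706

(317.03, 375.23)

Lower: z₀ + z₁ = -0.292 + (-1.960) = -2.252; 1 − a(z₀+z₁) = 1 − (0.012)(-2.252) = 1.0270; argument = -0.292 + (-2.252)/1.0270 = -2.4847 → -2.48.
α₁ = Φ(-2.48) = 0.0066; rank = round(400 × 0.0066) = 3; θ*₍3₎ = 317.03.
Upper: z₀ + z₂ = 1.668; 1 − a(z₀+z₂) = 0.9800; argument = 1.4101 → 1.41; α₂ = 0.9207; rank = 368; θ*₍368₎ = 375.23.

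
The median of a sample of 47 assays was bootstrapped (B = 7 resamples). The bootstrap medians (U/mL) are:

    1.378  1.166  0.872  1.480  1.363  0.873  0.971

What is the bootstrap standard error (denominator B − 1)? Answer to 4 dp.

SE* = 0.2557

Bootstrap SE is the standard deviation of the 7 replicate medians.
Mean of replicates: (1.378 + 1.166 + 0.872 + 1.480 + 1.363 + 0.873 + 0.971) / 7 = 8.10300 / 7 = 1.15757
Sum of squared deviations: (+0.22043)² + (+0.00843)² + (−0.28557)² + (+0.32243)² + (+0.20543)² + (−0.28457)² + (−0.18657)² = 0.39216
Variance = 0.39216 / 6 = 0.06536
SE* = √0.06536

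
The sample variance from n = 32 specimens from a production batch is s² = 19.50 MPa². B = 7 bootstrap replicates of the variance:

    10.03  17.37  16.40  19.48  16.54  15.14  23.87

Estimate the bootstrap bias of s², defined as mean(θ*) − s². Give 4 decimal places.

mean(θ*) = (10.03 + 17.37 + 16.40 + 19.48 + 16.54 + 15.14 + 23.87) / 7 = 16.97571
bias = 16.97571 − 19.50

bias = −2.5243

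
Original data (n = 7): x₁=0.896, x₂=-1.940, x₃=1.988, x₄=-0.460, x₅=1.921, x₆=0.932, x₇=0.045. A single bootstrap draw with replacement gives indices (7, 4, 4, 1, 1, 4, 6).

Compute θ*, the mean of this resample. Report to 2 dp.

Resample values: 0.045, -0.460, -0.460, 0.896, 0.896, -0.460, 0.932.
Mean = (0.045 + (-0.460) + (-0.460) + 0.896 + 0.896 + (-0.460) + 0.932) / 7 = 1.3890 / 7 = 0.20

θ* = 0.20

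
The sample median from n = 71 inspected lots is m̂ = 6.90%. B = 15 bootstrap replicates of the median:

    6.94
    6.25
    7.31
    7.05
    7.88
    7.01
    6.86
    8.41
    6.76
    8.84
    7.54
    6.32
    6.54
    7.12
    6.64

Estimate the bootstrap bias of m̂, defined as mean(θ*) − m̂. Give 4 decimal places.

bias = +0.2647

mean(θ*) = (6.94 + 6.25 + 7.31 + 7.05 + 7.88 + 7.01 + 6.86 + 8.41 + 6.76 + 8.84 + 7.54 + 6.32 + 6.54 + 7.12 + 6.64) / 15 = 7.16467
bias = 7.16467 − 6.90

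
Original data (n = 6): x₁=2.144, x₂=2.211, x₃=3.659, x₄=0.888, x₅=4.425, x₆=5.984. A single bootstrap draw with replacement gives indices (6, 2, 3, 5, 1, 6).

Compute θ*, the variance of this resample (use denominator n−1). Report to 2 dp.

Resample values: 5.984, 2.211, 3.659, 4.425, 2.144, 5.984.
Mean = 4.0678; sum of squared deviations = 14.7871
s² = 14.7871 / 5 = 2.9574

θ* = 2.96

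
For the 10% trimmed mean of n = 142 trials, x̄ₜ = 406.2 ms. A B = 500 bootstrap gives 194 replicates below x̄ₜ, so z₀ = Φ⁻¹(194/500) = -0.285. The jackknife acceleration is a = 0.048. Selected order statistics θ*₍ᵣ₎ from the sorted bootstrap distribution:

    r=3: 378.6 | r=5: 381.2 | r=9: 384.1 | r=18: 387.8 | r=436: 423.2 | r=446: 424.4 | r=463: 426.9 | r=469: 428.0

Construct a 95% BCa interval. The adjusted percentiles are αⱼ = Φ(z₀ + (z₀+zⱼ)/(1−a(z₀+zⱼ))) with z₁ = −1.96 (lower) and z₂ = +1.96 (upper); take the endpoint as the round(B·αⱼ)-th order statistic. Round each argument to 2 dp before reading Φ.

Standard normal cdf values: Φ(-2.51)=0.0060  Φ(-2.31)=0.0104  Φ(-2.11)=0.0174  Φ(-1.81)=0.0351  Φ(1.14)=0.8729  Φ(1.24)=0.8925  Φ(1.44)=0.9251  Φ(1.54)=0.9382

(381.2, 428.0)

Lower: z₀ + z₁ = -0.285 + (-1.960) = -2.245; 1 − a(z₀+z₁) = 1 − (0.048)(-2.245) = 1.1078; argument = -0.285 + (-2.245)/1.1078 = -2.3116 → -2.31.
α₁ = Φ(-2.31) = 0.0104; rank = round(500 × 0.0104) = 5; θ*₍5₎ = 381.2.
Upper: z₀ + z₂ = 1.675; 1 − a(z₀+z₂) = 0.9196; argument = 1.5364 → 1.54; α₂ = 0.9382; rank = 469; θ*₍469₎ = 428.0.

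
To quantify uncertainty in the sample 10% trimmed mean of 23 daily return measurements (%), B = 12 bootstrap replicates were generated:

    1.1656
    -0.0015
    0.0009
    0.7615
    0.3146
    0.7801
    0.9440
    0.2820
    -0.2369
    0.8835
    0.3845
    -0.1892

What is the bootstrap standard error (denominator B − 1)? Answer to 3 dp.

SE* = 0.475

Bootstrap SE is the standard deviation of the 12 replicate 10% trimmed means.
Mean of replicates: (1.1656 + (-0.0015) + 0.0009 + 0.7615 + 0.3146 + 0.7801 + 0.9440 + 0.2820 + (-0.2369) + 0.8835 + 0.3845 + (-0.1892)) / 12 = 5.08910 / 12 = 0.42409
Sum of squared deviations: (+0.74151)² + (−0.42559)² + (−0.42319)² + (+0.33741)² + (−0.10949)² + (+0.35601)² + (+0.51991)² + (−0.14209)² + (−0.66099)² + (+0.45941)² + (−0.03959)² + (−0.61329)² = 2.47878
Variance = 2.47878 / 11 = 0.22534
SE* = √0.22534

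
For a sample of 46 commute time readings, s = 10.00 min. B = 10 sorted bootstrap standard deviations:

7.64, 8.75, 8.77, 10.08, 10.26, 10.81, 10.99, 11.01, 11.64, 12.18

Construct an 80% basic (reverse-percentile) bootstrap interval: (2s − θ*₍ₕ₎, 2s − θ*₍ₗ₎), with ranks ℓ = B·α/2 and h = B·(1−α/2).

(8.36, 12.36)

Percentile endpoints at ranks 1 and 9: θ*₍1₎ = 7.64, θ*₍9₎ = 11.64.
Basic interval reflects these around s:
  lower = 2 × 10.00 − 11.64 = 8.36
  upper = 2 × 10.00 − 7.64 = 12.36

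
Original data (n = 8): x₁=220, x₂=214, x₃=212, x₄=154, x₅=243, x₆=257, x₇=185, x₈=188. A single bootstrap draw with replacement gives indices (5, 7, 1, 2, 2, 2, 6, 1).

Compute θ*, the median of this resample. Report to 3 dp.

θ* = 217.000

Resample values: 243, 185, 220, 214, 214, 214, 257, 220.
Sorted: 185, 214, 214, 214, 220, 220, 243, 257
Median = average of the two middle values = 217.000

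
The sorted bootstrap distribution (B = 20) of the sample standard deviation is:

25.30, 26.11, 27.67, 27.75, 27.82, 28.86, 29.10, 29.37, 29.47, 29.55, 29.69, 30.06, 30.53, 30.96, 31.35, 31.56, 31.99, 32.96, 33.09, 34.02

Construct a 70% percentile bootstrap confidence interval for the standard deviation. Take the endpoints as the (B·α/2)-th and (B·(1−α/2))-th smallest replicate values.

(27.67, 31.99)

α = 0.30; lower rank = 20 × 0.150 = 3; upper rank = 20 × 0.850 = 17.
The 3rd smallest replicate is 27.67; the 17th is 31.99.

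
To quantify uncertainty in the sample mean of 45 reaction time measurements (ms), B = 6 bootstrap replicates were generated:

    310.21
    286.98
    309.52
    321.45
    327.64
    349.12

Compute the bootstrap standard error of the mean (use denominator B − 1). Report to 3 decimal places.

SE* = 20.816

Bootstrap SE is the standard deviation of the 6 replicate means.
Mean of replicates: (310.21 + 286.98 + 309.52 + 321.45 + 327.64 + 349.12) / 6 = 1904.9200 / 6 = 317.4867
Sum of squared deviations: (−7.2767)² + (−30.5067)² + (−7.9667)² + (+3.9633)² + (+10.1533)² + (+31.6333)² = 2166.5403
Variance = 2166.5403 / 5 = 433.3081
SE* = √433.3081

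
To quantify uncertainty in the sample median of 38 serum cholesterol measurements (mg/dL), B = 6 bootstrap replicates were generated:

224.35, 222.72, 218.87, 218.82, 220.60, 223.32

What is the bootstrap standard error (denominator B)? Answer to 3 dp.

Bootstrap SE is the standard deviation of the 6 replicate medians.
Mean of replicates: (224.35 + 222.72 + 218.87 + 218.82 + 220.60 + 223.32) / 6 = 1328.6800 / 6 = 221.4467
Sum of squared deviations: (+2.9033)² + (+1.2733)² + (−2.5767)² + (−2.6267)² + (−0.8467)² + (+1.8733)² = 27.8155
Variance = 27.8155 / 6 = 4.6359
SE* = √4.6359

SE* = 2.153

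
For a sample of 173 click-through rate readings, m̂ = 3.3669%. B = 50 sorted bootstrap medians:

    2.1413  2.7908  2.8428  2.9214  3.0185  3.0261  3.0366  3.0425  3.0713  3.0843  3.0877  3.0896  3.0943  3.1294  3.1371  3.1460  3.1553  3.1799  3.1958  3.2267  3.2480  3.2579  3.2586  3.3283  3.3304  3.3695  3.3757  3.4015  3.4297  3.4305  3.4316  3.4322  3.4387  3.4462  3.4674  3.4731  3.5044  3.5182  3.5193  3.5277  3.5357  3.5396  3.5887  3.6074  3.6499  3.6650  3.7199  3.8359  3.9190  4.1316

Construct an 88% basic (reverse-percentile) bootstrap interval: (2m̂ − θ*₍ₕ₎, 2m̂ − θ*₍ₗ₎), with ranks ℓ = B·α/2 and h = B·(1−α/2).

(3.0139, 3.8910)

Percentile endpoints at ranks 3 and 47: θ*₍3₎ = 2.8428, θ*₍47₎ = 3.7199.
Basic interval reflects these around m̂:
  lower = 2 × 3.3669 − 3.7199 = 3.0139
  upper = 2 × 3.3669 − 2.8428 = 3.8910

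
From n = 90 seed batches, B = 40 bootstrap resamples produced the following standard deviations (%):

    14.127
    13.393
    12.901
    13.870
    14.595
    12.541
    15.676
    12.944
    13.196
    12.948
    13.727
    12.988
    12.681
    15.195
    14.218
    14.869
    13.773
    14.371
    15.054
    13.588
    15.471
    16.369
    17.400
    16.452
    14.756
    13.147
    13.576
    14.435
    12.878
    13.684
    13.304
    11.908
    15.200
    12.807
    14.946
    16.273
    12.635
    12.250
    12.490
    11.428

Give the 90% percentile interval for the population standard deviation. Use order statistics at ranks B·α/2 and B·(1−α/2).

(11.908, 16.369)

Sorted replicates: 11.428, 11.908, 12.250, 12.490, 12.541, 12.635, 12.681, 12.807, 12.878, 12.901, 12.944, 12.948, 12.988, 13.147, 13.196, 13.304, 13.393, 13.576, 13.588, 13.684, 13.727, 13.773, 13.870, 14.127, 14.218, 14.371, 14.435, 14.595, 14.756, 14.869, 14.946, 15.054, 15.195, 15.200, 15.471, 15.676, 16.273, 16.369, 16.452, 17.400
α = 0.10; lower rank = 40 × 0.050 = 2; upper rank = 40 × 0.950 = 38.
The 2nd smallest replicate is 11.908; the 38th is 16.369.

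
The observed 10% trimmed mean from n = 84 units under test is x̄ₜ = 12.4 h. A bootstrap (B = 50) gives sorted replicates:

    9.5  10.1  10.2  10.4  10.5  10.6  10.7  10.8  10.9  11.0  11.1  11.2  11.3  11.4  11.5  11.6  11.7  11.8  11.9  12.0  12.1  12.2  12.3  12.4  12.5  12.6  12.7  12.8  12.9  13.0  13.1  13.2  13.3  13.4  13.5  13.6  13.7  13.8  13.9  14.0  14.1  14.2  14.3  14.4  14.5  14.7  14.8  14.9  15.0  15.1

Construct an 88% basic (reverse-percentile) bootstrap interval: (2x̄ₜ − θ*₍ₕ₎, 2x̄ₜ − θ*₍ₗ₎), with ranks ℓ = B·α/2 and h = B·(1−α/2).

(10.0, 14.6)

Percentile endpoints at ranks 3 and 47: θ*₍3₎ = 10.2, θ*₍47₎ = 14.8.
Basic interval reflects these around x̄ₜ:
  lower = 2 × 12.4 − 14.8 = 10.0
  upper = 2 × 12.4 − 10.2 = 14.6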